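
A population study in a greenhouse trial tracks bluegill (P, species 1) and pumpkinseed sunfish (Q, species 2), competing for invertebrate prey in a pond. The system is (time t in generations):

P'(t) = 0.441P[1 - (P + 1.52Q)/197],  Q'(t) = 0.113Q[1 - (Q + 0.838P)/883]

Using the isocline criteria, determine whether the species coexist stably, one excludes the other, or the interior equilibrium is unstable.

species 2 excludes species 1

Compare the nullcline intercepts: K1/α12 = 197/1.52 = 130 < K2 = 883; K2/α21 = 883/0.838 = 1050 > K1 = 197.
Since the inequalities point opposite ways, species 2 can invade but species 1 cannot.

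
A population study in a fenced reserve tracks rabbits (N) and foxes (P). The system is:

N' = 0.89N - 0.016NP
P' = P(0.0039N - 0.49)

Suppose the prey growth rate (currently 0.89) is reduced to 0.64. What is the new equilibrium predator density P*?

At the interior fixed point, setting dN/dt = 0 with N > 0 fixes P* = (prey growth rate)/(NP coefficient) — independent of the other coefficients.
With the change, P* = 0.64/0.016 = 40; it falls from 55.6.

P* ≈ 40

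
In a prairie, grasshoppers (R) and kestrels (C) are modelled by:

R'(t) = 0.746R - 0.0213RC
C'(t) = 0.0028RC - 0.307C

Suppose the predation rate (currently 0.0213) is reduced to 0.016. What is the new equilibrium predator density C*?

At the interior fixed point, setting dR/dt = 0 with R > 0 fixes C* = (prey growth rate)/(RC coefficient) — independent of the other coefficients.
With the change, C* = 0.746/0.016 = 46.6; it rises from 35.

C* ≈ 46.6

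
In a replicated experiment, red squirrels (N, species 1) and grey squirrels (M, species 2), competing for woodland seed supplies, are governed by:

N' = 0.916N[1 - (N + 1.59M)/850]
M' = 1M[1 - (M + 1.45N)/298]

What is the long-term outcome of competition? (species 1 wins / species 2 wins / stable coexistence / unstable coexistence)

species 1 excludes species 2

Compare the nullcline intercepts: K1/α12 = 850/1.59 = 535 > K2 = 298; K2/α21 = 298/1.45 = 206 < K1 = 850.
Since the inequalities point opposite ways, species 1 can invade but species 2 cannot.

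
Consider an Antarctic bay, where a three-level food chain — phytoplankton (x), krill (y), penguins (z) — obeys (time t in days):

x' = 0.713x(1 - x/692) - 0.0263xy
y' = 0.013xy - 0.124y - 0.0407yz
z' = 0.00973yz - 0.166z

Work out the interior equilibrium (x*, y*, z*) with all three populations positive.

From dz/dt = 0: 0.00973y* = 0.166, so y* = 17.1.
From dx/dt = 0: 0.713(1 - x*/692) = 0.0263·17.1, giving x* = 692·(1 - 0.629) = 257.
From dy/dt = 0: 0.013·257 - 0.124 = 0.0407z*, so z* = 3.21/0.0407 = 78.9.

x* ≈ 257, y* ≈ 17.1, z* ≈ 78.9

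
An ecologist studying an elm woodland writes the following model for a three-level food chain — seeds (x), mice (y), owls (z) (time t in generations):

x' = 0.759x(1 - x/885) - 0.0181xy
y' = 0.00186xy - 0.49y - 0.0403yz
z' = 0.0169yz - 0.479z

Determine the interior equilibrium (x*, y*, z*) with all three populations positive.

From dz/dt = 0: 0.0169y* = 0.479, so y* = 28.3.
From dx/dt = 0: 0.759(1 - x*/885) = 0.0181·28.3, giving x* = 885·(1 - 0.676) = 287.
From dy/dt = 0: 0.00186·287 - 0.49 = 0.0403z*, so z* = 0.0435/0.0403 = 1.08.

x* ≈ 287, y* ≈ 28.3, z* ≈ 1.08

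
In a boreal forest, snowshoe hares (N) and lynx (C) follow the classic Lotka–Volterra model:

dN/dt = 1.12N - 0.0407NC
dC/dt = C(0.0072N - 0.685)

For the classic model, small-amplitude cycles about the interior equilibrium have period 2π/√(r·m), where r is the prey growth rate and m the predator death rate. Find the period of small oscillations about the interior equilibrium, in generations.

Here r = 1.12 and m = 0.685, so r·m = 0.767.
ω = √0.767 = 0.876 per generation, hence T = 2π/ω ≈ 7.17 generations.

T ≈ 7.17 generations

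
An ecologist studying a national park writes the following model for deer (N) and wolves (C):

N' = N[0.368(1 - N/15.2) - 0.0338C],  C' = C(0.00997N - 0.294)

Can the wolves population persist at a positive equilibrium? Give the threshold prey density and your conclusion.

Threshold N = 29.5; K < 29.5, so no, the predator goes extinct.

The predator equation gives dC/dt > 0 only when N > 0.294/0.00997 = 29.5.
Without the predator, N → K = 15.2. Since 15.2 < 29.5, the predator cannot invade.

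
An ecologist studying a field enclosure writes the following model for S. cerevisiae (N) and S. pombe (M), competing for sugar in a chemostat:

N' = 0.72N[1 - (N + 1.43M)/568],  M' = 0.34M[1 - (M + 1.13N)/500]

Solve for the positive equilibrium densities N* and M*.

Setting both brackets to zero gives the nullclines N + 1.43M = 568 and 1.13N + M = 500.
Substituting M = 500 - 1.13N into the first: N(1 - 1.43·1.13) = 568 - 1.43·500.
So N* = -147/-0.616 = 239, and then M* = 500 - 1.13·239 = 230.

N* ≈ 239, M* ≈ 230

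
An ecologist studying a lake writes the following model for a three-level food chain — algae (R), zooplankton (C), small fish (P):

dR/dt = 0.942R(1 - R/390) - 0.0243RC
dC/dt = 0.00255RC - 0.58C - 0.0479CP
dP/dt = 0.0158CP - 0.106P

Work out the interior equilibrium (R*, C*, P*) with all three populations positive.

From dP/dt = 0: 0.0158C* = 0.106, so C* = 6.71.
From dR/dt = 0: 0.942(1 - R*/390) = 0.0243·6.71, giving R* = 390·(1 - 0.173) = 323.
From dC/dt = 0: 0.00255·323 - 0.58 = 0.0479P*, so P* = 0.242/0.0479 = 5.06.

R* ≈ 323, C* ≈ 6.71, P* ≈ 5.06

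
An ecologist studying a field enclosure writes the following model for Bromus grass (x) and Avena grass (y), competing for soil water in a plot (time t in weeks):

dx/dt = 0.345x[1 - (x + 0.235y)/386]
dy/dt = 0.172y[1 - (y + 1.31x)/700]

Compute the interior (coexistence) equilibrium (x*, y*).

x* ≈ 320, y* ≈ 281

Setting both brackets to zero gives the nullclines x + 0.235y = 386 and 1.31x + y = 700.
Substituting y = 700 - 1.31x into the first: x(1 - 0.235·1.31) = 386 - 0.235·700.
So x* = 222/0.692 = 320, and then y* = 700 - 1.31·320 = 281.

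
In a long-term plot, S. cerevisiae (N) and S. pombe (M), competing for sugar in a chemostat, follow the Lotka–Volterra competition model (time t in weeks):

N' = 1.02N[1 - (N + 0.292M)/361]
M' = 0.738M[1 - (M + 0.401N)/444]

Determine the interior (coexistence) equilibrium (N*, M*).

N* ≈ 262, M* ≈ 339

Setting both brackets to zero gives the nullclines N + 0.292M = 361 and 0.401N + M = 444.
Substituting M = 444 - 0.401N into the first: N(1 - 0.292·0.401) = 361 - 0.292·444.
So N* = 231/0.883 = 262, and then M* = 444 - 0.401·262 = 339.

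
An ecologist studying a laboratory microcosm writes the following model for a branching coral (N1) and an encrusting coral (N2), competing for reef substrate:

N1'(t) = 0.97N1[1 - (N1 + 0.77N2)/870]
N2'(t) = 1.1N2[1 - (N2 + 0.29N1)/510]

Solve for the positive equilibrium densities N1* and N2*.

Setting both brackets to zero gives the nullclines N1 + 0.77N2 = 870 and 0.29N1 + N2 = 510.
Substituting N2 = 510 - 0.29N1 into the first: N1(1 - 0.77·0.29) = 870 - 0.77·510.
So N1* = 477/0.777 = 615, and then N2* = 510 - 0.29·615 = 332.

N1* ≈ 615, N2* ≈ 332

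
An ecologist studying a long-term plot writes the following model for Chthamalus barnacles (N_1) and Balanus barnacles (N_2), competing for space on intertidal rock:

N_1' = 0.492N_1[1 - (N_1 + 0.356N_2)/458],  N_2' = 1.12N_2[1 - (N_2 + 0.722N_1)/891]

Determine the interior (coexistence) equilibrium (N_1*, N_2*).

N_1* ≈ 190, N_2* ≈ 754

Setting both brackets to zero gives the nullclines N_1 + 0.356N_2 = 458 and 0.722N_1 + N_2 = 891.
Substituting N_2 = 891 - 0.722N_1 into the first: N_1(1 - 0.356·0.722) = 458 - 0.356·891.
So N_1* = 141/0.743 = 190, and then N_2* = 891 - 0.722·190 = 754.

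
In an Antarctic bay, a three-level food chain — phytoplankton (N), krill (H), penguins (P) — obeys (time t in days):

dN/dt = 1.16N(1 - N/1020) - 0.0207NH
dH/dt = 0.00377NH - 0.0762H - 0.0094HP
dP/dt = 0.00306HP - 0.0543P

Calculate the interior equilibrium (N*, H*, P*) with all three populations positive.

N* ≈ 697, H* ≈ 17.7, P* ≈ 271

From dP/dt = 0: 0.00306H* = 0.0543, so H* = 17.7.
From dN/dt = 0: 1.16(1 - N*/1020) = 0.0207·17.7, giving N* = 1020·(1 - 0.317) = 697.
From dH/dt = 0: 0.00377·697 - 0.0762 = 0.0094P*, so P* = 2.55/0.0094 = 271.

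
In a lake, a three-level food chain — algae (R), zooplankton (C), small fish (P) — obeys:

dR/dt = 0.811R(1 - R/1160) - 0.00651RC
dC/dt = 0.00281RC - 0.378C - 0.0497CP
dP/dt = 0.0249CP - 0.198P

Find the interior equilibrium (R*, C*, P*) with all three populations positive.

From dP/dt = 0: 0.0249C* = 0.198, so C* = 7.95.
From dR/dt = 0: 0.811(1 - R*/1160) = 0.00651·7.95, giving R* = 1160·(1 - 0.0638) = 1090.
From dC/dt = 0: 0.00281·1090 - 0.378 = 0.0497P*, so P* = 2.67/0.0497 = 53.8.

R* ≈ 1090, C* ≈ 7.95, P* ≈ 53.8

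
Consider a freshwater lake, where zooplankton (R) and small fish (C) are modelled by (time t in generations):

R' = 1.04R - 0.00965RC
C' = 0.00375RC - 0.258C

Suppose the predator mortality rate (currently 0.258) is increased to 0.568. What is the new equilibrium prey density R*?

At the interior fixed point, setting dC/dt = 0 with C > 0 fixes R* = (predator death rate)/(RC coefficient) — independent of the other coefficients.
With the change, R* = 0.568/0.00375 = 151; it rises from 68.8.

R* ≈ 151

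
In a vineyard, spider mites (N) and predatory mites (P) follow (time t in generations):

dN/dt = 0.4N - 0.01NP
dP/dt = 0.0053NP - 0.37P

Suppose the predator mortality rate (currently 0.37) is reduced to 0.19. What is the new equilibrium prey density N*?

At the interior fixed point, setting dP/dt = 0 with P > 0 fixes N* = (predator death rate)/(NP coefficient) — independent of the other coefficients.
With the change, N* = 0.19/0.0053 = 35.8; it falls from 69.8.

N* ≈ 35.8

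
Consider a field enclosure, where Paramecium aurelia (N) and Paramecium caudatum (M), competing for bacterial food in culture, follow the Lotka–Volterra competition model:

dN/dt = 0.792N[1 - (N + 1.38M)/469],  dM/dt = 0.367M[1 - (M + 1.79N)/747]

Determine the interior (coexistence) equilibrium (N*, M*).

Setting both brackets to zero gives the nullclines N + 1.38M = 469 and 1.79N + M = 747.
Substituting M = 747 - 1.79N into the first: N(1 - 1.38·1.79) = 469 - 1.38·747.
So N* = -562/-1.47 = 382, and then M* = 747 - 1.79·382 = 62.9.

N* ≈ 382, M* ≈ 62.9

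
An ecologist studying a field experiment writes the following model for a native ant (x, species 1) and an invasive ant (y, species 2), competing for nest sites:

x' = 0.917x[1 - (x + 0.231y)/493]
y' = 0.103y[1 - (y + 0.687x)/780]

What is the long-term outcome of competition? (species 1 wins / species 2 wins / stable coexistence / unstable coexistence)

Compare the nullcline intercepts: K1/α12 = 493/0.231 = 2130 > K2 = 780; K2/α21 = 780/0.687 = 1140 > K1 = 493.
Since both inequalities hold, each species can invade when rare, so the interior equilibrium is stable.

stable coexistence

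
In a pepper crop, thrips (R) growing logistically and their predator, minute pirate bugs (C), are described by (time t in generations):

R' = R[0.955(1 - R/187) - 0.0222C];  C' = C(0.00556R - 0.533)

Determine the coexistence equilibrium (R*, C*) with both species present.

R* ≈ 95.9, C* ≈ 21

From dC/dt = 0 with C > 0: 0.00556R* = 0.533, so R* = 95.9.
Substitute into dR/dt = 0: 0.955(1 - 95.9/187) = 0.0222C*.
The bracket is 0.487, giving C* = 0.465/0.0222 = 21.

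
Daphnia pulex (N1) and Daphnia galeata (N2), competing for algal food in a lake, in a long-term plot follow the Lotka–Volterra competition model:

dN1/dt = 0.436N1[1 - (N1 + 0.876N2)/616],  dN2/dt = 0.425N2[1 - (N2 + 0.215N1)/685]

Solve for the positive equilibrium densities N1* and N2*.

Setting both brackets to zero gives the nullclines N1 + 0.876N2 = 616 and 0.215N1 + N2 = 685.
Substituting N2 = 685 - 0.215N1 into the first: N1(1 - 0.876·0.215) = 616 - 0.876·685.
So N1* = 15.9/0.812 = 19.6, and then N2* = 685 - 0.215·19.6 = 681.

N1* ≈ 19.6, N2* ≈ 681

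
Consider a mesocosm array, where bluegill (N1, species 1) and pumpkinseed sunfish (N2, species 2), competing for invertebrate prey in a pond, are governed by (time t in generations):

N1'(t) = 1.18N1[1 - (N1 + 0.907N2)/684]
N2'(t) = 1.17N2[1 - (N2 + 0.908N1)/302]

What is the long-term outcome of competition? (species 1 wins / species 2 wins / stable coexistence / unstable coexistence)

Compare the nullcline intercepts: K1/α12 = 684/0.907 = 754 > K2 = 302; K2/α21 = 302/0.908 = 333 < K1 = 684.
Since the inequalities point opposite ways, species 1 can invade but species 2 cannot.

species 1 excludes species 2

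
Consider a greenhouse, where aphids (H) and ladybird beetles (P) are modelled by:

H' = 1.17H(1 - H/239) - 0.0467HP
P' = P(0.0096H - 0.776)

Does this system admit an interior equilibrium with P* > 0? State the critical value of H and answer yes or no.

The predator equation gives dP/dt > 0 only when H > 0.776/0.0096 = 80.8.
Without the predator, H → K = 239. Since 239 > 80.8, the predator can invade and persist.

Threshold H = 80.8; K > 80.8, so yes, the predator persists.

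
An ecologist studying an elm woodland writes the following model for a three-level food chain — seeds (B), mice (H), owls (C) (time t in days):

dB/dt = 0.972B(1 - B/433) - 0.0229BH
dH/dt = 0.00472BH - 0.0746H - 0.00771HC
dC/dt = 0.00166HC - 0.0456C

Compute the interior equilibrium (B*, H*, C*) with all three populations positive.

B* ≈ 153, H* ≈ 27.5, C* ≈ 83.8

From dC/dt = 0: 0.00166H* = 0.0456, so H* = 27.5.
From dB/dt = 0: 0.972(1 - B*/433) = 0.0229·27.5, giving B* = 433·(1 - 0.647) = 153.
From dH/dt = 0: 0.00472·153 - 0.0746 = 0.00771C*, so C* = 0.646/0.00771 = 83.8.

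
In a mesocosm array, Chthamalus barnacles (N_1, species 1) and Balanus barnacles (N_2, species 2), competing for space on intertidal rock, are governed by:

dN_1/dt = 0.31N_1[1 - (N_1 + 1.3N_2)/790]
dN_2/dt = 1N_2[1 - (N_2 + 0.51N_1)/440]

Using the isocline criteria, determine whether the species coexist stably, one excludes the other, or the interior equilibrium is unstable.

stable coexistence

Compare the nullcline intercepts: K1/α12 = 790/1.3 = 608 > K2 = 440; K2/α21 = 440/0.51 = 863 > K1 = 790.
Since both inequalities hold, each species can invade when rare, so the interior equilibrium is stable.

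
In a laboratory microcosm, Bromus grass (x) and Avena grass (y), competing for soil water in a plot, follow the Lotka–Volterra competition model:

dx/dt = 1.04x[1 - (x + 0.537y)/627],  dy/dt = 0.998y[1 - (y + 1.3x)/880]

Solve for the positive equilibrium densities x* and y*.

Setting both brackets to zero gives the nullclines x + 0.537y = 627 and 1.3x + y = 880.
Substituting y = 880 - 1.3x into the first: x(1 - 0.537·1.3) = 627 - 0.537·880.
So x* = 154/0.302 = 512, and then y* = 880 - 1.3·512 = 215.

x* ≈ 512, y* ≈ 215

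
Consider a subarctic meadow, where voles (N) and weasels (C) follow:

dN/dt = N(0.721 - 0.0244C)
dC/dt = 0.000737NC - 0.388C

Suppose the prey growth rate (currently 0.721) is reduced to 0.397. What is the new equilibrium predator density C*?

C* ≈ 16.3

At the interior fixed point, setting dN/dt = 0 with N > 0 fixes C* = (prey growth rate)/(NC coefficient) — independent of the other coefficients.
With the change, C* = 0.397/0.0244 = 16.3; it falls from 29.5.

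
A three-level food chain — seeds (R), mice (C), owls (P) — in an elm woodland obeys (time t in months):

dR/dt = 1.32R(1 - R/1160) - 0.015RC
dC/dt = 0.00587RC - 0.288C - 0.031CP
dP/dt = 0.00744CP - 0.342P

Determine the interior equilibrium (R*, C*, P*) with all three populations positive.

From dP/dt = 0: 0.00744C* = 0.342, so C* = 46.
From dR/dt = 0: 1.32(1 - R*/1160) = 0.015·46, giving R* = 1160·(1 - 0.522) = 554.
From dC/dt = 0: 0.00587·554 - 0.288 = 0.031P*, so P* = 2.96/0.031 = 95.6.

R* ≈ 554, C* ≈ 46, P* ≈ 95.6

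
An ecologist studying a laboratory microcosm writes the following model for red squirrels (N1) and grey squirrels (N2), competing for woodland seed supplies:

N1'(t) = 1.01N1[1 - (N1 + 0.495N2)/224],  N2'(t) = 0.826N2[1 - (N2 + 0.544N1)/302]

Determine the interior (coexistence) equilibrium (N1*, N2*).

Setting both brackets to zero gives the nullclines N1 + 0.495N2 = 224 and 0.544N1 + N2 = 302.
Substituting N2 = 302 - 0.544N1 into the first: N1(1 - 0.495·0.544) = 224 - 0.495·302.
So N1* = 74.5/0.731 = 102, and then N2* = 302 - 0.544·102 = 247.

N1* ≈ 102, N2* ≈ 247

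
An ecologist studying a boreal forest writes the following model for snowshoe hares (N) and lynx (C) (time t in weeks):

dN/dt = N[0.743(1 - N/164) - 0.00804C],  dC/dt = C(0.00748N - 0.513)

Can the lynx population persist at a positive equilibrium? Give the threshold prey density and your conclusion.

Threshold N = 68.6; K > 68.6, so yes, the predator persists.

The predator equation gives dC/dt > 0 only when N > 0.513/0.00748 = 68.6.
Without the predator, N → K = 164. Since 164 > 68.6, the predator can invade and persist.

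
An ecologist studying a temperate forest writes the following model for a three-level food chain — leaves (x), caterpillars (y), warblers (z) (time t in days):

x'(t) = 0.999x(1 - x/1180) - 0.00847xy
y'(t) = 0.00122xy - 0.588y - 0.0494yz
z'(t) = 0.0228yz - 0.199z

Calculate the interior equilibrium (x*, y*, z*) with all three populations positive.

x* ≈ 1090, y* ≈ 8.73, z* ≈ 15.1

From dz/dt = 0: 0.0228y* = 0.199, so y* = 8.73.
From dx/dt = 0: 0.999(1 - x*/1180) = 0.00847·8.73, giving x* = 1180·(1 - 0.074) = 1090.
From dy/dt = 0: 0.00122·1090 - 0.588 = 0.0494z*, so z* = 0.745/0.0494 = 15.1.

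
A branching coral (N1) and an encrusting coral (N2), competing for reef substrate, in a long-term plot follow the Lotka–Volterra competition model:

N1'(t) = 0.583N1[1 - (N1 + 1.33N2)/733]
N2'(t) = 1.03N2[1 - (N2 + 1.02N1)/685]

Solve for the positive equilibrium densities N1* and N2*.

N1* ≈ 499, N2* ≈ 176

Setting both brackets to zero gives the nullclines N1 + 1.33N2 = 733 and 1.02N1 + N2 = 685.
Substituting N2 = 685 - 1.02N1 into the first: N1(1 - 1.33·1.02) = 733 - 1.33·685.
So N1* = -178/-0.357 = 499, and then N2* = 685 - 1.02·499 = 176.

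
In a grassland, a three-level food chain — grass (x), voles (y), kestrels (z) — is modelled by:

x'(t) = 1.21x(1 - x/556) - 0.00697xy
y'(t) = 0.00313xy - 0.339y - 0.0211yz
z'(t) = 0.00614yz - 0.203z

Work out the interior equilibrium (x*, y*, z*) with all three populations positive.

From dz/dt = 0: 0.00614y* = 0.203, so y* = 33.1.
From dx/dt = 0: 1.21(1 - x*/556) = 0.00697·33.1, giving x* = 556·(1 - 0.19) = 450.
From dy/dt = 0: 0.00313·450 - 0.339 = 0.0211z*, so z* = 1.07/0.0211 = 50.7.

x* ≈ 450, y* ≈ 33.1, z* ≈ 50.7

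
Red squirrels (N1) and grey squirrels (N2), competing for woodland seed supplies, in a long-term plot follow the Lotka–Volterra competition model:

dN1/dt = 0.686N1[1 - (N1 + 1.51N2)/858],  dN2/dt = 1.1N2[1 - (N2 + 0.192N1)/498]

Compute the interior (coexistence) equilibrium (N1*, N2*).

N1* ≈ 149, N2* ≈ 469

Setting both brackets to zero gives the nullclines N1 + 1.51N2 = 858 and 0.192N1 + N2 = 498.
Substituting N2 = 498 - 0.192N1 into the first: N1(1 - 1.51·0.192) = 858 - 1.51·498.
So N1* = 106/0.71 = 149, and then N2* = 498 - 0.192·149 = 469.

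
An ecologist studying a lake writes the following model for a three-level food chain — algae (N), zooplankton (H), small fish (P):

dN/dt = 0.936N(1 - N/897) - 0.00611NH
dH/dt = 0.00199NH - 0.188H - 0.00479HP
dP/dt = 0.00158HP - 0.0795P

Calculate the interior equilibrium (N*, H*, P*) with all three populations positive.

From dP/dt = 0: 0.00158H* = 0.0795, so H* = 50.3.
From dN/dt = 0: 0.936(1 - N*/897) = 0.00611·50.3, giving N* = 897·(1 - 0.328) = 602.
From dH/dt = 0: 0.00199·602 - 0.188 = 0.00479P*, so P* = 1.01/0.00479 = 211.

N* ≈ 602, H* ≈ 50.3, P* ≈ 211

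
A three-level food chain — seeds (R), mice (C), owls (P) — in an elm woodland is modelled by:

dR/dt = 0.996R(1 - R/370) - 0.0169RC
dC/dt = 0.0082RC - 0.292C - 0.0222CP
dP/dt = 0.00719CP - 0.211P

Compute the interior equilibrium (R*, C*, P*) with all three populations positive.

From dP/dt = 0: 0.00719C* = 0.211, so C* = 29.3.
From dR/dt = 0: 0.996(1 - R*/370) = 0.0169·29.3, giving R* = 370·(1 - 0.498) = 186.
From dC/dt = 0: 0.0082·186 - 0.292 = 0.0222P*, so P* = 1.23/0.0222 = 55.5.

R* ≈ 186, C* ≈ 29.3, P* ≈ 55.5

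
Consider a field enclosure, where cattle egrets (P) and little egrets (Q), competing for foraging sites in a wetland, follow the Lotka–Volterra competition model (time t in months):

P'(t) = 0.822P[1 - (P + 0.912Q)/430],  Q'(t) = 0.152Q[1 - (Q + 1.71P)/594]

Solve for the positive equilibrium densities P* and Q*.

Setting both brackets to zero gives the nullclines P + 0.912Q = 430 and 1.71P + Q = 594.
Substituting Q = 594 - 1.71P into the first: P(1 - 0.912·1.71) = 430 - 0.912·594.
So P* = -112/-0.56 = 200, and then Q* = 594 - 1.71·200 = 253.

P* ≈ 200, Q* ≈ 253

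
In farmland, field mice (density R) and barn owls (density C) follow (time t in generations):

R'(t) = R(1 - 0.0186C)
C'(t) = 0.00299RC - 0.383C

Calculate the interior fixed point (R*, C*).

R* ≈ 128, C* ≈ 53.8

Set dC/dt = 0 with C > 0: 0.00299R - 0.383 = 0, so R* = 0.383/0.00299 = 128.
Set dR/dt = 0 with R > 0: 1 - 0.0186C = 0, so C* = 1/0.0186 = 53.8.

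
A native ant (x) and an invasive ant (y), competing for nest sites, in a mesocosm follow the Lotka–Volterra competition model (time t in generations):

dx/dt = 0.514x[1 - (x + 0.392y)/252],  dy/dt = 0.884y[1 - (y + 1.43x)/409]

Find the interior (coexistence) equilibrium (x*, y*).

x* ≈ 209, y* ≈ 111

Setting both brackets to zero gives the nullclines x + 0.392y = 252 and 1.43x + y = 409.
Substituting y = 409 - 1.43x into the first: x(1 - 0.392·1.43) = 252 - 0.392·409.
So x* = 91.7/0.439 = 209, and then y* = 409 - 1.43·209 = 111.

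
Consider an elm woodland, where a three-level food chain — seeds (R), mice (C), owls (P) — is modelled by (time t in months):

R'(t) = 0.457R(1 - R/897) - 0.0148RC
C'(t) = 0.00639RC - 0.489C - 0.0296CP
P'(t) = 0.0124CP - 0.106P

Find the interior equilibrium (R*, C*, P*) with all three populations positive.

R* ≈ 649, C* ≈ 8.55, P* ≈ 124

From dP/dt = 0: 0.0124C* = 0.106, so C* = 8.55.
From dR/dt = 0: 0.457(1 - R*/897) = 0.0148·8.55, giving R* = 897·(1 - 0.277) = 649.
From dC/dt = 0: 0.00639·649 - 0.489 = 0.0296P*, so P* = 3.66/0.0296 = 124.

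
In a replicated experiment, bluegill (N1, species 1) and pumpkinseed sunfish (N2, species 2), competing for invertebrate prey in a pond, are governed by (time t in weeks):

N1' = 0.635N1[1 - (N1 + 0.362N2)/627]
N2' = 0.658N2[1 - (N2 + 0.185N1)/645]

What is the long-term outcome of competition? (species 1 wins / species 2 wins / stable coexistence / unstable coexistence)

stable coexistence

Compare the nullcline intercepts: K1/α12 = 627/0.362 = 1730 > K2 = 645; K2/α21 = 645/0.185 = 3490 > K1 = 627.
Since both inequalities hold, each species can invade when rare, so the interior equilibrium is stable.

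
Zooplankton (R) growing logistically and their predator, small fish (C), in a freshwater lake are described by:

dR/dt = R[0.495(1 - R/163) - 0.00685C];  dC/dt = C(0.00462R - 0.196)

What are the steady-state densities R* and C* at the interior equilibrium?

From dC/dt = 0 with C > 0: 0.00462R* = 0.196, so R* = 42.4.
Substitute into dR/dt = 0: 0.495(1 - 42.4/163) = 0.00685C*.
The bracket is 0.74, giving C* = 0.366/0.00685 = 53.5.

R* ≈ 42.4, C* ≈ 53.5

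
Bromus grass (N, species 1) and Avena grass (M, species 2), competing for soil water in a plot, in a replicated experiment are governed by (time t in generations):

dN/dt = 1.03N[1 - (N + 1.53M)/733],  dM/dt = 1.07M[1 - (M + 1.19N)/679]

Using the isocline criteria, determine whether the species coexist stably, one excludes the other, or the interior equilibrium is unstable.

Compare the nullcline intercepts: K1/α12 = 733/1.53 = 479 < K2 = 679; K2/α21 = 679/1.19 = 571 < K1 = 733.
Since both are reversed, neither can invade when rare; the interior point is a saddle.

unstable coexistence (outcome depends on initial conditions)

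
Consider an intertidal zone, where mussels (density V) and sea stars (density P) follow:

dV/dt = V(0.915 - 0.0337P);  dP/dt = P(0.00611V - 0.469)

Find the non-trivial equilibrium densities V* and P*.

Set dP/dt = 0 with P > 0: 0.00611V - 0.469 = 0, so V* = 0.469/0.00611 = 76.8.
Set dV/dt = 0 with V > 0: 0.915 - 0.0337P = 0, so P* = 0.915/0.0337 = 27.2.

V* ≈ 76.8, P* ≈ 27.2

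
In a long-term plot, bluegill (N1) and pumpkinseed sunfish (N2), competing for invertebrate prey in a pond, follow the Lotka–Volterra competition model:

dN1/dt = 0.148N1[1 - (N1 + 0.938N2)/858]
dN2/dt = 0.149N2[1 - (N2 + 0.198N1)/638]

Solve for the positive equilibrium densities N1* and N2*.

N1* ≈ 319, N2* ≈ 575

Setting both brackets to zero gives the nullclines N1 + 0.938N2 = 858 and 0.198N1 + N2 = 638.
Substituting N2 = 638 - 0.198N1 into the first: N1(1 - 0.938·0.198) = 858 - 0.938·638.
So N1* = 260/0.814 = 319, and then N2* = 638 - 0.198·319 = 575.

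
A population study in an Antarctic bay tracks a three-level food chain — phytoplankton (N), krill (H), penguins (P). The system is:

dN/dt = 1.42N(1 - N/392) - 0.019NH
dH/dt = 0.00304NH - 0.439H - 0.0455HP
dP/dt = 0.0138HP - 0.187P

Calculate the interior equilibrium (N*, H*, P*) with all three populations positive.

N* ≈ 321, H* ≈ 13.6, P* ≈ 11.8

From dP/dt = 0: 0.0138H* = 0.187, so H* = 13.6.
From dN/dt = 0: 1.42(1 - N*/392) = 0.019·13.6, giving N* = 392·(1 - 0.181) = 321.
From dH/dt = 0: 0.00304·321 - 0.439 = 0.0455P*, so P* = 0.537/0.0455 = 11.8.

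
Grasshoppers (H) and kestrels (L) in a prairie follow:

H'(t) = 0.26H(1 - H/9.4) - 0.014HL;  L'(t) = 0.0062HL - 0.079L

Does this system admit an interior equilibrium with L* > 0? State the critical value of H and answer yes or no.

The predator equation gives dL/dt > 0 only when H > 0.079/0.0062 = 12.7.
Without the predator, H → K = 9.4. Since 9.4 < 12.7, the predator cannot invade.

Threshold H = 12.7; K < 12.7, so no, the predator goes extinct.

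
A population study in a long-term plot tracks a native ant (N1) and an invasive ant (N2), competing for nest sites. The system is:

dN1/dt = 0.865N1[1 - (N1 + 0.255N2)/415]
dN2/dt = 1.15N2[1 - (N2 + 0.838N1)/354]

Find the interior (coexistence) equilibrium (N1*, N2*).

N1* ≈ 413, N2* ≈ 7.92

Setting both brackets to zero gives the nullclines N1 + 0.255N2 = 415 and 0.838N1 + N2 = 354.
Substituting N2 = 354 - 0.838N1 into the first: N1(1 - 0.255·0.838) = 415 - 0.255·354.
So N1* = 325/0.786 = 413, and then N2* = 354 - 0.838·413 = 7.92.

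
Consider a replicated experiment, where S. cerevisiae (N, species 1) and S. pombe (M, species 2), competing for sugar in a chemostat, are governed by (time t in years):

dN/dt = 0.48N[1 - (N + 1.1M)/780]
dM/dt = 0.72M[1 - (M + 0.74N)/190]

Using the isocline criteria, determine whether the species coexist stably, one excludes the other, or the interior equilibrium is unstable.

species 1 excludes species 2

Compare the nullcline intercepts: K1/α12 = 780/1.1 = 709 > K2 = 190; K2/α21 = 190/0.74 = 257 < K1 = 780.
Since the inequalities point opposite ways, species 1 can invade but species 2 cannot.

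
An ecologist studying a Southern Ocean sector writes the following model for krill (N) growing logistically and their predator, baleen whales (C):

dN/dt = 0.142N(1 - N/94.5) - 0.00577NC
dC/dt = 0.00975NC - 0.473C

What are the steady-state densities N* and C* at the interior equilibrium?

N* ≈ 48.5, C* ≈ 12

From dC/dt = 0 with C > 0: 0.00975N* = 0.473, so N* = 48.5.
Substitute into dN/dt = 0: 0.142(1 - 48.5/94.5) = 0.00577C*.
The bracket is 0.487, giving C* = 0.0691/0.00577 = 12.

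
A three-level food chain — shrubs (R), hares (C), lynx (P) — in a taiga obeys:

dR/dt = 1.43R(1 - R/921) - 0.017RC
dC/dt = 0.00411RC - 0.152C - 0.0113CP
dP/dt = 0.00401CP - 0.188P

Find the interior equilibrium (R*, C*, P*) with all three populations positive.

From dP/dt = 0: 0.00401C* = 0.188, so C* = 46.9.
From dR/dt = 0: 1.43(1 - R*/921) = 0.017·46.9, giving R* = 921·(1 - 0.557) = 408.
From dC/dt = 0: 0.00411·408 - 0.152 = 0.0113P*, so P* = 1.52/0.0113 = 135.

R* ≈ 408, C* ≈ 46.9, P* ≈ 135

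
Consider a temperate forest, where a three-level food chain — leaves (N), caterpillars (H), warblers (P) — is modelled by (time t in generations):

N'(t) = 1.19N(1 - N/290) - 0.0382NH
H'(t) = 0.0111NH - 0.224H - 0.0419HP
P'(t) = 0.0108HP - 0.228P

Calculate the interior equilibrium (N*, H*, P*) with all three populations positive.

N* ≈ 93.5, H* ≈ 21.1, P* ≈ 19.4

From dP/dt = 0: 0.0108H* = 0.228, so H* = 21.1.
From dN/dt = 0: 1.19(1 - N*/290) = 0.0382·21.1, giving N* = 290·(1 - 0.678) = 93.5.
From dH/dt = 0: 0.0111·93.5 - 0.224 = 0.0419P*, so P* = 0.814/0.0419 = 19.4.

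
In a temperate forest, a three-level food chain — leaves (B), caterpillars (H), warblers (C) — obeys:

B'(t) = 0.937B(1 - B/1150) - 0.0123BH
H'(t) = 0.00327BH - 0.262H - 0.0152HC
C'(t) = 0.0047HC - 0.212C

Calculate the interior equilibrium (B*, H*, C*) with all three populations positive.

B* ≈ 469, H* ≈ 45.1, C* ≈ 83.7

From dC/dt = 0: 0.0047H* = 0.212, so H* = 45.1.
From dB/dt = 0: 0.937(1 - B*/1150) = 0.0123·45.1, giving B* = 1150·(1 - 0.592) = 469.
From dH/dt = 0: 0.00327·469 - 0.262 = 0.0152C*, so C* = 1.27/0.0152 = 83.7.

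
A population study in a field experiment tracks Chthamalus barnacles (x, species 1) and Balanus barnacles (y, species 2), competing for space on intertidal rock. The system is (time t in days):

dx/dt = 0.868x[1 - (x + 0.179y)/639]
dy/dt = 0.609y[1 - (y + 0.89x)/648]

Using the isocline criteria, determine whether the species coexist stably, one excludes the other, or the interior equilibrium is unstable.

stable coexistence

Compare the nullcline intercepts: K1/α12 = 639/0.179 = 3570 > K2 = 648; K2/α21 = 648/0.89 = 728 > K1 = 639.
Since both inequalities hold, each species can invade when rare, so the interior equilibrium is stable.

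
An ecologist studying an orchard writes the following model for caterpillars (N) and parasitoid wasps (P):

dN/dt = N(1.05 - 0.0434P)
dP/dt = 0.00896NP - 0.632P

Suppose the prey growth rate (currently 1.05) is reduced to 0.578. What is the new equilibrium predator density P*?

P* ≈ 13.3

At the interior fixed point, setting dN/dt = 0 with N > 0 fixes P* = (prey growth rate)/(NP coefficient) — independent of the other coefficients.
With the change, P* = 0.578/0.0434 = 13.3; it falls from 24.2.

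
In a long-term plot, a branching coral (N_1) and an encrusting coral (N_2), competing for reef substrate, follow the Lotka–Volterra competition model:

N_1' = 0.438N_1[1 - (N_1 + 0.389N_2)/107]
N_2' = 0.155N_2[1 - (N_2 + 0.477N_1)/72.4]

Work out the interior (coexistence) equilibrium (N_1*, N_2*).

Setting both brackets to zero gives the nullclines N_1 + 0.389N_2 = 107 and 0.477N_1 + N_2 = 72.4.
Substituting N_2 = 72.4 - 0.477N_1 into the first: N_1(1 - 0.389·0.477) = 107 - 0.389·72.4.
So N_1* = 78.8/0.814 = 96.8, and then N_2* = 72.4 - 0.477·96.8 = 26.2.

N_1* ≈ 96.8, N_2* ≈ 26.2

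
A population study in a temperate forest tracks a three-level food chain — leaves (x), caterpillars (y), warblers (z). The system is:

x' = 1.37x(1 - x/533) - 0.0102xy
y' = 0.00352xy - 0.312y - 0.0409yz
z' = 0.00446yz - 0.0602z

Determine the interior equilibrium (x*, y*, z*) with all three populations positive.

From dz/dt = 0: 0.00446y* = 0.0602, so y* = 13.5.
From dx/dt = 0: 1.37(1 - x*/533) = 0.0102·13.5, giving x* = 533·(1 - 0.1) = 479.
From dy/dt = 0: 0.00352·479 - 0.312 = 0.0409z*, so z* = 1.38/0.0409 = 33.6.

x* ≈ 479, y* ≈ 13.5, z* ≈ 33.6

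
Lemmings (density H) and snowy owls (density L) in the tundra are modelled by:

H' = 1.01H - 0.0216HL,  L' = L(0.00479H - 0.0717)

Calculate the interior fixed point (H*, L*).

H* ≈ 15, L* ≈ 46.8

Set dL/dt = 0 with L > 0: 0.00479H - 0.0717 = 0, so H* = 0.0717/0.00479 = 15.
Set dH/dt = 0 with H > 0: 1.01 - 0.0216L = 0, so L* = 1.01/0.0216 = 46.8.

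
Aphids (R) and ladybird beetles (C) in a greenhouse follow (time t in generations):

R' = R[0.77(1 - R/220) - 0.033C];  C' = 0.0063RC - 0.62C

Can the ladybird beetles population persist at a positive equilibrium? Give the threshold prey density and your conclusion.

The predator equation gives dC/dt > 0 only when R > 0.62/0.0063 = 98.4.
Without the predator, R → K = 220. Since 220 > 98.4, the predator can invade and persist.

Threshold R = 98.4; K > 98.4, so yes, the predator persists.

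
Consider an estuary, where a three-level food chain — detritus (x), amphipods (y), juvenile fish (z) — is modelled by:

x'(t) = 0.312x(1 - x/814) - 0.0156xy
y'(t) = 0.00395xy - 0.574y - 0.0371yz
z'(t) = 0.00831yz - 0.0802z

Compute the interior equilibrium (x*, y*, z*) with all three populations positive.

x* ≈ 421, y* ≈ 9.65, z* ≈ 29.4

From dz/dt = 0: 0.00831y* = 0.0802, so y* = 9.65.
From dx/dt = 0: 0.312(1 - x*/814) = 0.0156·9.65, giving x* = 814·(1 - 0.483) = 421.
From dy/dt = 0: 0.00395·421 - 0.574 = 0.0371z*, so z* = 1.09/0.0371 = 29.4.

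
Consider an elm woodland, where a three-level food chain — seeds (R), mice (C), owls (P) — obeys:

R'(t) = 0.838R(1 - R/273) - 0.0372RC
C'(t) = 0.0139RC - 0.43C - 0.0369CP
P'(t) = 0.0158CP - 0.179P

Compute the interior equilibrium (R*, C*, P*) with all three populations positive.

From dP/dt = 0: 0.0158C* = 0.179, so C* = 11.3.
From dR/dt = 0: 0.838(1 - R*/273) = 0.0372·11.3, giving R* = 273·(1 - 0.503) = 136.
From dC/dt = 0: 0.0139·136 - 0.43 = 0.0369P*, so P* = 1.46/0.0369 = 39.5.

R* ≈ 136, C* ≈ 11.3, P* ≈ 39.5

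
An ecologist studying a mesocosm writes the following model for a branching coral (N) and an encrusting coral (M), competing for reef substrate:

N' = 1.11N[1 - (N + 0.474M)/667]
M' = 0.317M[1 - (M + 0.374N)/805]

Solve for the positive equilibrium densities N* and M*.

Setting both brackets to zero gives the nullclines N + 0.474M = 667 and 0.374N + M = 805.
Substituting M = 805 - 0.374N into the first: N(1 - 0.474·0.374) = 667 - 0.474·805.
So N* = 285/0.823 = 347, and then M* = 805 - 0.374·347 = 675.

N* ≈ 347, M* ≈ 675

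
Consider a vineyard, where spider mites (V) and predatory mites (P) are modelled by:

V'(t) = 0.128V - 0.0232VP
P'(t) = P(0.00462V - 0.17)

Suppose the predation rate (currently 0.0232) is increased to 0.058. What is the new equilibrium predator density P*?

At the interior fixed point, setting dV/dt = 0 with V > 0 fixes P* = (prey growth rate)/(VP coefficient) — independent of the other coefficients.
With the change, P* = 0.128/0.058 = 2.21; it falls from 5.52.

P* ≈ 2.21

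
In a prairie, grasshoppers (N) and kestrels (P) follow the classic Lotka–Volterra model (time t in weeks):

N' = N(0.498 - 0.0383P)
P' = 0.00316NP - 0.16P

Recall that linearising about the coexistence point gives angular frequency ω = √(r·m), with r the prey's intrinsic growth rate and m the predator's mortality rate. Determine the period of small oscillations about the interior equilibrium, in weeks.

T ≈ 22.3 weeks

Here r = 0.498 and m = 0.16, so r·m = 0.0797.
ω = √0.0797 = 0.282 per week, hence T = 2π/ω ≈ 22.3 weeks.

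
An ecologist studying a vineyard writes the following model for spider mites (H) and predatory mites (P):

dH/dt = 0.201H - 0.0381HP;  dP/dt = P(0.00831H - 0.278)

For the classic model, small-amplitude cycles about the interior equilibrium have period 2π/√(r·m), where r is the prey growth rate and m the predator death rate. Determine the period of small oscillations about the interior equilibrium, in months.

Here r = 0.201 and m = 0.278, so r·m = 0.0559.
ω = √0.0559 = 0.236 per month, hence T = 2π/ω ≈ 26.6 months.

T ≈ 26.6 months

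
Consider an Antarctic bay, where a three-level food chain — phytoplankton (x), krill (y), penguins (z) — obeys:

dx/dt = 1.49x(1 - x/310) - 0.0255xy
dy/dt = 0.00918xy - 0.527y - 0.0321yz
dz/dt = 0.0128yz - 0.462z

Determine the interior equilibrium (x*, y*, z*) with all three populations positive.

x* ≈ 119, y* ≈ 36.1, z* ≈ 17.5

From dz/dt = 0: 0.0128y* = 0.462, so y* = 36.1.
From dx/dt = 0: 1.49(1 - x*/310) = 0.0255·36.1, giving x* = 310·(1 - 0.618) = 119.
From dy/dt = 0: 0.00918·119 - 0.527 = 0.0321z*, so z* = 0.561/0.0321 = 17.5.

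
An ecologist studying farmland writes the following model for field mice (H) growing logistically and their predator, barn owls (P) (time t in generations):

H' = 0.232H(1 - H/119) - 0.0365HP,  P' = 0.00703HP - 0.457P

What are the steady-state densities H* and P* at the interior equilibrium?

From dP/dt = 0 with P > 0: 0.00703H* = 0.457, so H* = 65.
Substitute into dH/dt = 0: 0.232(1 - 65/119) = 0.0365P*.
The bracket is 0.454, giving P* = 0.105/0.0365 = 2.88.

H* ≈ 65, P* ≈ 2.88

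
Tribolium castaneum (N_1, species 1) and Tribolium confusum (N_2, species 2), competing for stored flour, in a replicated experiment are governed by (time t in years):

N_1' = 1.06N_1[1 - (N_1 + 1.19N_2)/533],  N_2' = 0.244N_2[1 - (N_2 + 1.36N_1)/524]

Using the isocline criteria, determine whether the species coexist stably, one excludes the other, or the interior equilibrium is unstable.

Compare the nullcline intercepts: K1/α12 = 533/1.19 = 448 < K2 = 524; K2/α21 = 524/1.36 = 385 < K1 = 533.
Since both are reversed, neither can invade when rare; the interior point is a saddle.

unstable coexistence (outcome depends on initial conditions)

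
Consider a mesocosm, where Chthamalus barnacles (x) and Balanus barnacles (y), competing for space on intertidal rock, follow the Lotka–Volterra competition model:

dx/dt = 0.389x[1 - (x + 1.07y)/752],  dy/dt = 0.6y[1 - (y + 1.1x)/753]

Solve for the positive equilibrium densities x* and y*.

x* ≈ 303, y* ≈ 419

Setting both brackets to zero gives the nullclines x + 1.07y = 752 and 1.1x + y = 753.
Substituting y = 753 - 1.1x into the first: x(1 - 1.07·1.1) = 752 - 1.07·753.
So x* = -53.7/-0.177 = 303, and then y* = 753 - 1.1·303 = 419.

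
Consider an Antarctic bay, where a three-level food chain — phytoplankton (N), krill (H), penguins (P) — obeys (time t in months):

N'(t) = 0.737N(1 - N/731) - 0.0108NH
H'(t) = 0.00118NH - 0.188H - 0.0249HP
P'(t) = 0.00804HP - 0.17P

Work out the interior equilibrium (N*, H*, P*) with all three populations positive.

N* ≈ 505, H* ≈ 21.1, P* ≈ 16.4

From dP/dt = 0: 0.00804H* = 0.17, so H* = 21.1.
From dN/dt = 0: 0.737(1 - N*/731) = 0.0108·21.1, giving N* = 731·(1 - 0.31) = 505.
From dH/dt = 0: 0.00118·505 - 0.188 = 0.0249P*, so P* = 0.407/0.0249 = 16.4.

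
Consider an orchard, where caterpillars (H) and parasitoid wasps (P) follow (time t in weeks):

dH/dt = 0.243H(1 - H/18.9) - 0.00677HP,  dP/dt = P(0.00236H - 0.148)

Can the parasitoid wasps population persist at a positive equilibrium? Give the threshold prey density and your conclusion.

The predator equation gives dP/dt > 0 only when H > 0.148/0.00236 = 62.7.
Without the predator, H → K = 18.9. Since 18.9 < 62.7, the predator cannot invade.

Threshold H = 62.7; K < 62.7, so no, the predator goes extinct.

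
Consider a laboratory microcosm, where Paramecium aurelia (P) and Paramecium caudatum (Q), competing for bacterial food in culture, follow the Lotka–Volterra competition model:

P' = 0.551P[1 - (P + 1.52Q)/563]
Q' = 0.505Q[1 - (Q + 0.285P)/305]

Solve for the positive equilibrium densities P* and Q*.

Setting both brackets to zero gives the nullclines P + 1.52Q = 563 and 0.285P + Q = 305.
Substituting Q = 305 - 0.285P into the first: P(1 - 1.52·0.285) = 563 - 1.52·305.
So P* = 99.4/0.567 = 175, and then Q* = 305 - 0.285·175 = 255.

P* ≈ 175, Q* ≈ 255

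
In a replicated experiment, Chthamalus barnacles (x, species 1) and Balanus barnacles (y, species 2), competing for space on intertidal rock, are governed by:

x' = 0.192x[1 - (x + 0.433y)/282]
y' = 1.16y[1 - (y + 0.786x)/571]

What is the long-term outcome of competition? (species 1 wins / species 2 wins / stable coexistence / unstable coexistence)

Compare the nullcline intercepts: K1/α12 = 282/0.433 = 651 > K2 = 571; K2/α21 = 571/0.786 = 726 > K1 = 282.
Since both inequalities hold, each species can invade when rare, so the interior equilibrium is stable.

stable coexistence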